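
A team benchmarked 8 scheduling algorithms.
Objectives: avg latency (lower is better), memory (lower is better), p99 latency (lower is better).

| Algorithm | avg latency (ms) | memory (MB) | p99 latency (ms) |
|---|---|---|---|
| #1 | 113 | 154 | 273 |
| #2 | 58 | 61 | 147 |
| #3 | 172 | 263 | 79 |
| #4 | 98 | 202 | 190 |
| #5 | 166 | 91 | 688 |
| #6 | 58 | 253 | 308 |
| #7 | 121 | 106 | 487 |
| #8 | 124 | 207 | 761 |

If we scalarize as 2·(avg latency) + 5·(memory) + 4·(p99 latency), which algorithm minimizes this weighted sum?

#2

#1: 2·113 + 5·154 + 4·273 = 2088
#2: 2·58 + 5·61 + 4·147 = 1009
#3: 2·172 + 5·263 + 4·79 = 1975
#4: 2·98 + 5·202 + 4·190 = 1966
#5: 2·166 + 5·91 + 4·688 = 3539
#6: 2·58 + 5·253 + 4·308 = 2613
#7: 2·121 + 5·106 + 4·487 = 2720
#8: 2·124 + 5·207 + 4·761 = 4327
Lowest: #2 at 1009.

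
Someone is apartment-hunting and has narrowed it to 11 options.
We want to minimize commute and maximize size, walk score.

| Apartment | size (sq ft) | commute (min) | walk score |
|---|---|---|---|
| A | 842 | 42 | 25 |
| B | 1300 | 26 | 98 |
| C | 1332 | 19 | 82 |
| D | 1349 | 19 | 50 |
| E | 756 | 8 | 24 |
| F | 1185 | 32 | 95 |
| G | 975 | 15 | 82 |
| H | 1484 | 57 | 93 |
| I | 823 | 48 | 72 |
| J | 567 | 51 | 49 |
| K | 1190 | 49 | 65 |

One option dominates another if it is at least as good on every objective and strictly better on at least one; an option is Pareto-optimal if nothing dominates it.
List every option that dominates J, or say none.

B, C, D, F, G, I, K

B: size 1300≥567, commute 26≤51, walk score 98≥49 — dominates J.
C: size 1332≥567, commute 19≤51, walk score 82≥49 — dominates J.
D: size 1349≥567, commute 19≤51, walk score 50≥49 — dominates J.
F: size 1185≥567, commute 32≤51, walk score 95≥49 — dominates J.
G: size 975≥567, commute 15≤51, walk score 82≥49 — dominates J.
I: size 823≥567, commute 48≤51, walk score 72≥49 — dominates J.
K: size 1190≥567, commute 49≤51, walk score 65≥49 — dominates J.
Others (A, E, H) are each worse than J on at least one objective.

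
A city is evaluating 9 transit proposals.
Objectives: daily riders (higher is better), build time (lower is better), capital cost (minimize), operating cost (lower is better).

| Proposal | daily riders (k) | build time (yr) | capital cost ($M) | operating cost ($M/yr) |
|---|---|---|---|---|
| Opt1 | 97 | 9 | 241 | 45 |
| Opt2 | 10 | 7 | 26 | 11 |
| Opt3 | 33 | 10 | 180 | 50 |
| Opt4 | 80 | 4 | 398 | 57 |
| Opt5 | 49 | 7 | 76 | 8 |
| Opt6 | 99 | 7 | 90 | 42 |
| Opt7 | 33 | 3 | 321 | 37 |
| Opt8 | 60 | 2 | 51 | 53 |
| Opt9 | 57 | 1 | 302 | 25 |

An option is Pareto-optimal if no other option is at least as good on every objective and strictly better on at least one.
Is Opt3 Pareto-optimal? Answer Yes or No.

Opt5 vs Opt3: daily riders 49≥33, build time 7≤10, capital cost 76≤180, operating cost 8≤50 — Opt5 is at least as good on every objective and strictly better on at least one, so Opt5 dominates Opt3.

No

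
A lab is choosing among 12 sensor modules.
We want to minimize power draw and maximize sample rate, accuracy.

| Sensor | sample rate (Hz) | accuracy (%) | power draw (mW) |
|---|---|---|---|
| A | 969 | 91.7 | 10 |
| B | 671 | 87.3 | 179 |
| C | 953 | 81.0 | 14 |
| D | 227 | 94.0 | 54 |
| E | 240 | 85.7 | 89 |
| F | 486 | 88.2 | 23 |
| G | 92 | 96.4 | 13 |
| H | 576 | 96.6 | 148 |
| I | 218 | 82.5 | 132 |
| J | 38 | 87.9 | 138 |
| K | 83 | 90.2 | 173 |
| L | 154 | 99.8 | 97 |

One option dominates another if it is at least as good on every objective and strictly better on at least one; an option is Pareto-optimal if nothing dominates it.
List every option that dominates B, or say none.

A

A: sample rate 969≥671, accuracy 91.7≥87.3, power draw 10≤179 — dominates B.
Others (C, D, E, F, G, H, I, J, K, L) are each worse than B on at least one objective.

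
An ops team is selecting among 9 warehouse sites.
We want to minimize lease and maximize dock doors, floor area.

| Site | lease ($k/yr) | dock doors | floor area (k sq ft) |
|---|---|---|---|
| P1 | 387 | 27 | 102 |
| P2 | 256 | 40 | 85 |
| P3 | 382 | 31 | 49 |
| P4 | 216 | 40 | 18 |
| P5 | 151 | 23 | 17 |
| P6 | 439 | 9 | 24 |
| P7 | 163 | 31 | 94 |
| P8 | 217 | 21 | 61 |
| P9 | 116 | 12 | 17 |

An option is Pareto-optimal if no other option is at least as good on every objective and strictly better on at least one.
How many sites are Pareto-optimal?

6

P1: not dominated (best floor area).
P2: not dominated.
P3: dominated by P2 (lease 256≤382, dock doors 40≥31, floor area 85≥49).
P4: not dominated.
P5: not dominated.
P6: dominated by P1 (lease 387≤439, dock doors 27≥9, floor area 102≥24).
P7: not dominated.
P8: dominated by P7 (lease 163≤217, dock doors 31≥21, floor area 94≥61).
P9: not dominated (best lease).
Pareto-optimal: P1, P2, P4, P5, P7, P9 → 6.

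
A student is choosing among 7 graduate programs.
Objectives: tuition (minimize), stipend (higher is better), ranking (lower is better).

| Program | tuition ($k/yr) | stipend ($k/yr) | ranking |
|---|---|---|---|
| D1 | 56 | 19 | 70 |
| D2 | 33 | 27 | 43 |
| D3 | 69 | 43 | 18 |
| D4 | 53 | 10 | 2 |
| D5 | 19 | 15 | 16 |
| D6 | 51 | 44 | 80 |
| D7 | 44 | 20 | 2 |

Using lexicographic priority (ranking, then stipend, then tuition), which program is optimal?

D7

First minimize ranking: best is 2, kept {D4, D7}.
Then maximize stipend: best is 20, kept {D7}.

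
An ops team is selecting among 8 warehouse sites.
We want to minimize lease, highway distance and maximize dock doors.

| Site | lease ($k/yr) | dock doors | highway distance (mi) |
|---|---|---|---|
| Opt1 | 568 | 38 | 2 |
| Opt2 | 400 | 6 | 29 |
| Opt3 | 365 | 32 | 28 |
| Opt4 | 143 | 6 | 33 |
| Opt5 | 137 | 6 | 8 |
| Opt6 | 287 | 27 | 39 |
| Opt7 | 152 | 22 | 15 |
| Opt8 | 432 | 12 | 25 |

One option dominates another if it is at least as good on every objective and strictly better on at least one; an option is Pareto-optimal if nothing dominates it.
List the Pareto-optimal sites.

Opt1: not dominated (best dock doors).
Opt2: dominated by Opt3 (lease 365≤400, dock doors 32≥6, highway distance 28≤29).
Opt3: not dominated.
Opt4: dominated by Opt5 (lease 137≤143, dock doors 6≥6, highway distance 8≤33).
Opt5: not dominated (best lease).
Opt6: not dominated.
Opt7: not dominated.
Opt8: dominated by Opt7 (lease 152≤432, dock doors 22≥12, highway distance 15≤25).

Opt1, Opt3, Opt5, Opt6, Opt7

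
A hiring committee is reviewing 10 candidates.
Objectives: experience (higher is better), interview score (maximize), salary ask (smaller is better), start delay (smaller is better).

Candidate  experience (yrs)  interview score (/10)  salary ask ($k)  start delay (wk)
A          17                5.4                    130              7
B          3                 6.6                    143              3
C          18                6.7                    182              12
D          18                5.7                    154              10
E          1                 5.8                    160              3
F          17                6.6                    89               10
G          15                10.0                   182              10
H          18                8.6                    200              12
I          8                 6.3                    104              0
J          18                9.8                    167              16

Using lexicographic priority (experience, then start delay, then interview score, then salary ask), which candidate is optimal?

First maximize experience: best is 18, kept {C, D, H, J}.
Then minimize start delay: best is 10, kept {D}.

D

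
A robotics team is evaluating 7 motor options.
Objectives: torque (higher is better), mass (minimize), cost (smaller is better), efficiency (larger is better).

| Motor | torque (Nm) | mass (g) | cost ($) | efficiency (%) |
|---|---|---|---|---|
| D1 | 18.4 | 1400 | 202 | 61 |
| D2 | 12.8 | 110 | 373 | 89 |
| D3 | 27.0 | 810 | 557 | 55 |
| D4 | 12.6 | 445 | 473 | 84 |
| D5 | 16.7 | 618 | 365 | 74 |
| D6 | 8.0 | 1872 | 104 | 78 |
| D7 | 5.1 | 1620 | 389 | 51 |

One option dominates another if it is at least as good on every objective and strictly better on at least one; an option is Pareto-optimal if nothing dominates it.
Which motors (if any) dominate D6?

none

D1: worse on cost (202 vs 104).
D2: worse on cost (373 vs 104).
D3: worse on cost (557 vs 104).
D4: worse on cost (473 vs 104).
D5: worse on cost (365 vs 104).
D7: worse on torque (5.1 vs 8.0).
No option dominates D6.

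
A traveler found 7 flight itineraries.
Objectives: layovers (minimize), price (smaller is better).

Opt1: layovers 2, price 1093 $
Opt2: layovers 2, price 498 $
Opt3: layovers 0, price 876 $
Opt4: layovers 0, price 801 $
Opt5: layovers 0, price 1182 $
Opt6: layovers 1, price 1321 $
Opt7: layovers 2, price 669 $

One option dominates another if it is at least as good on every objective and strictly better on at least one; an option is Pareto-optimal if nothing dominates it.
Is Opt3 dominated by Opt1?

No

Opt1 vs Opt3: Opt1 is worse on layovers (2 vs 0), so it does not dominate Opt3.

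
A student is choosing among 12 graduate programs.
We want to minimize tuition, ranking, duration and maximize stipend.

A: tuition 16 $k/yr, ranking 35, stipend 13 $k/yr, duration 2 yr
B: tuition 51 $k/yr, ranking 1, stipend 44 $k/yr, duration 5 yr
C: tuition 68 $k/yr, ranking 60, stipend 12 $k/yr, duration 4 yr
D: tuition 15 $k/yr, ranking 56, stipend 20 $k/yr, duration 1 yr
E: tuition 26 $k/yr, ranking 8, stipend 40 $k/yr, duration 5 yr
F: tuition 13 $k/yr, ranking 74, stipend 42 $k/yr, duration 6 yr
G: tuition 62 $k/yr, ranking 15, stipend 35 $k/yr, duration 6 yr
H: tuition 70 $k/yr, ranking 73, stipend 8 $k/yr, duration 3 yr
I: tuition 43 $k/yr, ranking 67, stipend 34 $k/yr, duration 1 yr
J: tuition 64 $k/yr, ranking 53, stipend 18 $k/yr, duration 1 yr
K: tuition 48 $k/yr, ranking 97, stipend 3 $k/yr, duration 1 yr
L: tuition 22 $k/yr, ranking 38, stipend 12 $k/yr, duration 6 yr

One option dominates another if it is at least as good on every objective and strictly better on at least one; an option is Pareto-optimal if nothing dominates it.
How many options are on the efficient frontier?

A: not dominated.
B: not dominated (best ranking).
C: dominated by A (tuition 16≤68, ranking 35≤60, stipend 13≥12, duration 2≤4).
D: not dominated.
E: not dominated.
F: not dominated (best tuition).
G: dominated by B (tuition 51≤62, ranking 1≤15, stipend 44≥35, duration 5≤6).
H: dominated by A (tuition 16≤70, ranking 35≤73, stipend 13≥8, duration 2≤3).
I: not dominated.
J: not dominated.
K: dominated by D (tuition 15≤48, ranking 56≤97, stipend 20≥3, duration 1≤1).
L: dominated by A (tuition 16≤22, ranking 35≤38, stipend 13≥12, duration 2≤6).
Pareto-optimal: A, B, D, E, F, I, J → 7.

7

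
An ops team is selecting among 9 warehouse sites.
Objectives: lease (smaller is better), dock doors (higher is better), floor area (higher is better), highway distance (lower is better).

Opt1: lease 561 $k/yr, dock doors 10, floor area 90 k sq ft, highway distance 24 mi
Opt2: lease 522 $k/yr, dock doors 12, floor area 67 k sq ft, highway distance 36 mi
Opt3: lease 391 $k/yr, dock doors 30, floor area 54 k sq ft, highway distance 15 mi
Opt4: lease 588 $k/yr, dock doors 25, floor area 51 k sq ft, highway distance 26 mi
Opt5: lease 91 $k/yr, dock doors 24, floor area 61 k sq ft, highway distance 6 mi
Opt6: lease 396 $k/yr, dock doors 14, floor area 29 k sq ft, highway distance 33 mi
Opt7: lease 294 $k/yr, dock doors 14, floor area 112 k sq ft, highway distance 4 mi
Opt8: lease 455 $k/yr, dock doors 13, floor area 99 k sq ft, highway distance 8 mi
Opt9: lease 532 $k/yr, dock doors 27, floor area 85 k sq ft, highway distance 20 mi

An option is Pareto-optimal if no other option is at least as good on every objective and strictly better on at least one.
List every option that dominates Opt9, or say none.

none

Opt1: worse on lease (561 vs 532).
Opt2: worse on dock doors (12 vs 27).
Opt3: worse on floor area (54 vs 85).
Opt4: worse on lease (588 vs 532).
Opt5: worse on dock doors (24 vs 27).
Opt6: worse on dock doors (14 vs 27).
Opt7: worse on dock doors (14 vs 27).
Opt8: worse on dock doors (13 vs 27).
No option dominates Opt9.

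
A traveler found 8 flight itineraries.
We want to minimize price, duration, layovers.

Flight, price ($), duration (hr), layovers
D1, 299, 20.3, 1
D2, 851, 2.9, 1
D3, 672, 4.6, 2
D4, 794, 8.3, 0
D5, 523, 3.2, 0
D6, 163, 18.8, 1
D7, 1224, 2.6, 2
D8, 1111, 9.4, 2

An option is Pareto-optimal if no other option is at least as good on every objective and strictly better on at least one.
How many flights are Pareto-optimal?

4

D1: dominated by D6 (price 163≤299, duration 18.8≤20.3, layovers 1≤1).
D2: not dominated.
D3: dominated by D5 (price 523≤672, duration 3.2≤4.6, layovers 0≤2).
D4: dominated by D5 (price 523≤794, duration 3.2≤8.3, layovers 0≤0).
D5: not dominated.
D6: not dominated (best price).
D7: not dominated (best duration).
D8: dominated by D2 (price 851≤1111, duration 2.9≤9.4, layovers 1≤2).
Pareto-optimal: D2, D5, D6, D7 → 4.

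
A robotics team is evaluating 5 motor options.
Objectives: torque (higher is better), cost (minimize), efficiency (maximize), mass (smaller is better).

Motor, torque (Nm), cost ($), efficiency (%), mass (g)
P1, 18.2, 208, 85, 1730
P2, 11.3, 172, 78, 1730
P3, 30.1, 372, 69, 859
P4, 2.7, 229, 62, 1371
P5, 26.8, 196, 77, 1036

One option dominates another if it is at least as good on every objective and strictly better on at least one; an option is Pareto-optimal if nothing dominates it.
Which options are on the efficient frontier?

P1: not dominated (best efficiency).
P2: not dominated (best cost).
P3: not dominated (best torque).
P4: dominated by P5 (torque 26.8≥2.7, cost 196≤229, efficiency 77≥62, mass 1036≤1371).
P5: not dominated.

P1, P2, P3, P5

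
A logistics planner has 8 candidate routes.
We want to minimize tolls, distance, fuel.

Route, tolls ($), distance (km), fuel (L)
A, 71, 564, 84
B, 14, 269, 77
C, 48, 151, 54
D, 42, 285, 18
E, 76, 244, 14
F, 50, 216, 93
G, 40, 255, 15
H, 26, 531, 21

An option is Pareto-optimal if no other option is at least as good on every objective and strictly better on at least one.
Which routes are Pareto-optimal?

B, C, E, G, H

A: dominated by B (tolls 14≤71, distance 269≤564, fuel 77≤84).
B: not dominated (best tolls).
C: not dominated (best distance).
D: dominated by G (tolls 40≤42, distance 255≤285, fuel 15≤18).
E: not dominated (best fuel).
F: dominated by C (tolls 48≤50, distance 151≤216, fuel 54≤93).
G: not dominated.
H: not dominated.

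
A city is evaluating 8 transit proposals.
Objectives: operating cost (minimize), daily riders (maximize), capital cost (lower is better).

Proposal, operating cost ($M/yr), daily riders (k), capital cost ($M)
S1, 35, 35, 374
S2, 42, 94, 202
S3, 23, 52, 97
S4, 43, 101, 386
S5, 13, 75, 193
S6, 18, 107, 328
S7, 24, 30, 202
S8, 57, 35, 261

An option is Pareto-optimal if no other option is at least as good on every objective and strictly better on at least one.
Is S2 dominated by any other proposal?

S1: worse on daily riders (35 vs 94).
S3: worse on daily riders (52 vs 94).
S4: worse on operating cost (43 vs 42).
S5: worse on daily riders (75 vs 94).
S6: worse on capital cost (328 vs 202).
S7: worse on daily riders (30 vs 94).
S8: worse on operating cost (57 vs 42).
No option is at least as good as S2 on every objective and strictly better on one.

No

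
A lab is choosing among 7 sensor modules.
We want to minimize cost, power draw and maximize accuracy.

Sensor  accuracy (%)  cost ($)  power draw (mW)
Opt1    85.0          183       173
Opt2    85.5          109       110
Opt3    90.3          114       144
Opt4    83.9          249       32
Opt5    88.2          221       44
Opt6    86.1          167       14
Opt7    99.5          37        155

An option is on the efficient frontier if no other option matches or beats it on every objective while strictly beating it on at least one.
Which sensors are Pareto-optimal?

Opt1: dominated by Opt2 (accuracy 85.5≥85.0, cost 109≤183, power draw 110≤173).
Opt2: not dominated.
Opt3: not dominated.
Opt4: dominated by Opt6 (accuracy 86.1≥83.9, cost 167≤249, power draw 14≤32).
Opt5: not dominated.
Opt6: not dominated (best power draw).
Opt7: not dominated (best accuracy).

Opt2, Opt3, Opt5, Opt6, Opt7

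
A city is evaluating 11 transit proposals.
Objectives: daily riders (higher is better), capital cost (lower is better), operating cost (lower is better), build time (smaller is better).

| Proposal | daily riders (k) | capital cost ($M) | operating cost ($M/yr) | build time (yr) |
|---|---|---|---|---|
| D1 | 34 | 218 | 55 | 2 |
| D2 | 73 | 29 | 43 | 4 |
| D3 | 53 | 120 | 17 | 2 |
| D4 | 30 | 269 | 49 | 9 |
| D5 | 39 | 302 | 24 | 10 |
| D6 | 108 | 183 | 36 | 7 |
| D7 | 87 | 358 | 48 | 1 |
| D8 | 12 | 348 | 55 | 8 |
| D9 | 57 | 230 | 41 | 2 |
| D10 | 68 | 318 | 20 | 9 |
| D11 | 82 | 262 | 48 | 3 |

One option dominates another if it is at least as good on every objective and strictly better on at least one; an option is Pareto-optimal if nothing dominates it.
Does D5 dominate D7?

D5 vs D7: D5 is worse on daily riders (39 vs 87), so it does not dominate D7.

No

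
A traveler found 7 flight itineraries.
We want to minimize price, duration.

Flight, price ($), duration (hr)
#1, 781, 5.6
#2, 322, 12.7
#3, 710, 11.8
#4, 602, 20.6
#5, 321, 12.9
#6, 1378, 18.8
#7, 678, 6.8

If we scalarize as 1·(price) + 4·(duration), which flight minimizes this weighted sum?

#5

#1: 1·781 + 4·5.6 = 803.4
#2: 1·322 + 4·12.7 = 372.8
#3: 1·710 + 4·11.8 = 757.2
#4: 1·602 + 4·20.6 = 684.4
#5: 1·321 + 4·12.9 = 372.6
#6: 1·1378 + 4·18.8 = 1453.2
#7: 1·678 + 4·6.8 = 705.2
Lowest: #5 at 372.6.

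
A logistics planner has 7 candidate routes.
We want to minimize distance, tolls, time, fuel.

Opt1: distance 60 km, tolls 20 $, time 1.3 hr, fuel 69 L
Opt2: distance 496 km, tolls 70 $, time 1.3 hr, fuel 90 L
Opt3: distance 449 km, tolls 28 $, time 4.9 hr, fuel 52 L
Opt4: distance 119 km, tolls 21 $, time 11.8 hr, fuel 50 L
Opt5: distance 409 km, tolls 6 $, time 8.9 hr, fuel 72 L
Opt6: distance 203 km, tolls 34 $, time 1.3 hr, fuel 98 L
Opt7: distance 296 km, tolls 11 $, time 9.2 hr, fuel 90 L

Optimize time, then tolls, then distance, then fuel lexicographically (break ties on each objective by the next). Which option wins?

Opt1

First minimize time: best is 1.3, kept {Opt1, Opt2, Opt6}.
Then minimize tolls: best is 20, kept {Opt1}.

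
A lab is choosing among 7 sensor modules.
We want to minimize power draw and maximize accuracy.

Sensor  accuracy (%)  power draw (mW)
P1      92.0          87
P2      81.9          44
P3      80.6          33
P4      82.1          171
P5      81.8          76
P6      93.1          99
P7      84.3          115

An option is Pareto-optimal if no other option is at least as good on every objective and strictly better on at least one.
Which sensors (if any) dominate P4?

P1, P6, P7

P1: accuracy 92.0≥82.1, power draw 87≤171 — dominates P4.
P6: accuracy 93.1≥82.1, power draw 99≤171 — dominates P4.
P7: accuracy 84.3≥82.1, power draw 115≤171 — dominates P4.
Others (P2, P3, P5) are each worse than P4 on at least one objective.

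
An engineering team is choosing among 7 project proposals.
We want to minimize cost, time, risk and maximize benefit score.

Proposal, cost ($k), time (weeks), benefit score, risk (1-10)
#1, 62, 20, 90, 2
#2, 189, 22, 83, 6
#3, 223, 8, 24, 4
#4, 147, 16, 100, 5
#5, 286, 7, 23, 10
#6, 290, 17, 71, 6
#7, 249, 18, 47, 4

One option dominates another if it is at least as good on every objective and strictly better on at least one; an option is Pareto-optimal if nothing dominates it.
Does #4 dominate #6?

Yes

#4 vs #6: cost 147≤290, time 16≤17, benefit score 100≥71, risk 5≤6 — #4 is at least as good on every objective with at least one strict improvement.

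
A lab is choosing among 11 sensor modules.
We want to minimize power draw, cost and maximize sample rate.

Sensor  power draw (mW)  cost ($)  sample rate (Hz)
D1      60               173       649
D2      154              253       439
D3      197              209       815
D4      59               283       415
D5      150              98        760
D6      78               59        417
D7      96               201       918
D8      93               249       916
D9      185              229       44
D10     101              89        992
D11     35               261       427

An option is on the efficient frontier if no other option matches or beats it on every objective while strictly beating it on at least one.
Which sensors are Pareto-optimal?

D1, D6, D7, D8, D10, D11

D1: not dominated.
D2: dominated by D1 (power draw 60≤154, cost 173≤253, sample rate 649≥439).
D3: dominated by D7 (power draw 96≤197, cost 201≤209, sample rate 918≥815).
D4: dominated by D11 (power draw 35≤59, cost 261≤283, sample rate 427≥415).
D5: dominated by D10 (power draw 101≤150, cost 89≤98, sample rate 992≥760).
D6: not dominated (best cost).
D7: not dominated.
D8: not dominated.
D9: dominated by D1 (power draw 60≤185, cost 173≤229, sample rate 649≥44).
D10: not dominated (best sample rate).
D11: not dominated (best power draw).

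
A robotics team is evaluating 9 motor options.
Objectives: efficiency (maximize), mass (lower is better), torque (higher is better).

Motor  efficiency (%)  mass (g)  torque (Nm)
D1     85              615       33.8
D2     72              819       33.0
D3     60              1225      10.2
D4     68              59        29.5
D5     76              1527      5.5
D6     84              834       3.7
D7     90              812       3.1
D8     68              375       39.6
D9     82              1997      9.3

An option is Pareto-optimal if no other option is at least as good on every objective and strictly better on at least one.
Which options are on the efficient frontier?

D1: not dominated.
D2: dominated by D1 (efficiency 85≥72, mass 615≤819, torque 33.8≥33.0).
D3: dominated by D1 (efficiency 85≥60, mass 615≤1225, torque 33.8≥10.2).
D4: not dominated (best mass).
D5: dominated by D1 (efficiency 85≥76, mass 615≤1527, torque 33.8≥5.5).
D6: dominated by D1 (efficiency 85≥84, mass 615≤834, torque 33.8≥3.7).
D7: not dominated (best efficiency).
D8: not dominated (best torque).
D9: dominated by D1 (efficiency 85≥82, mass 615≤1997, torque 33.8≥9.3).

D1, D4, D7, D8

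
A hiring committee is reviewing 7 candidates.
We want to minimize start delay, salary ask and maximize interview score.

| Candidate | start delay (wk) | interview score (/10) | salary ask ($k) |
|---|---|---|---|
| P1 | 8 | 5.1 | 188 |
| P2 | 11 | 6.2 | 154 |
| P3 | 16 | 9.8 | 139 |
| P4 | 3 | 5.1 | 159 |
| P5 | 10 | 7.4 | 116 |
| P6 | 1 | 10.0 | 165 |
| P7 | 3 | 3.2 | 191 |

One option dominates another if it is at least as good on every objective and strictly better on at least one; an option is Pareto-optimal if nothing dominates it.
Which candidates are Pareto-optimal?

P1: dominated by P4 (start delay 3≤8, interview score 5.1≥5.1, salary ask 159≤188).
P2: dominated by P5 (start delay 10≤11, interview score 7.4≥6.2, salary ask 116≤154).
P3: not dominated.
P4: not dominated.
P5: not dominated (best salary ask).
P6: not dominated (best start delay).
P7: dominated by P4 (start delay 3≤3, interview score 5.1≥3.2, salary ask 159≤191).

P3, P4, P5, P6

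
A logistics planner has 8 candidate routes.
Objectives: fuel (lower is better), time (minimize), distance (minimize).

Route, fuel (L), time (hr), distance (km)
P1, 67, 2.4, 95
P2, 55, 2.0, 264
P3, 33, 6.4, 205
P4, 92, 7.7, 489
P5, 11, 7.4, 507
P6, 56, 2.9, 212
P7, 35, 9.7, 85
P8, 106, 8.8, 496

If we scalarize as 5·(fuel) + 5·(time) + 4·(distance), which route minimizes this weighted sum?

P7

P1: 5·67 + 5·2.4 + 4·95 = 727.0
P2: 5·55 + 5·2.0 + 4·264 = 1341.0
P3: 5·33 + 5·6.4 + 4·205 = 1017.0
P4: 5·92 + 5·7.7 + 4·489 = 2454.5
P5: 5·11 + 5·7.4 + 4·507 = 2120.0
P6: 5·56 + 5·2.9 + 4·212 = 1142.5
P7: 5·35 + 5·9.7 + 4·85 = 563.5
P8: 5·106 + 5·8.8 + 4·496 = 2558.0
Lowest: P7 at 563.5.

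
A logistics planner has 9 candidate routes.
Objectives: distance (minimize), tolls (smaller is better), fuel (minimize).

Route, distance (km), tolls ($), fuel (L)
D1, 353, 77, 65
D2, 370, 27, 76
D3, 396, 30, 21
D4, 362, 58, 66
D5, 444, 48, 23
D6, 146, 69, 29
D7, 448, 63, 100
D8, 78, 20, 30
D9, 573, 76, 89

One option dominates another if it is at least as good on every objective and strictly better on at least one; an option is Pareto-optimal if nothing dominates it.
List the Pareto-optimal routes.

D3, D6, D8

D1: dominated by D6 (distance 146≤353, tolls 69≤77, fuel 29≤65).
D2: dominated by D8 (distance 78≤370, tolls 20≤27, fuel 30≤76).
D3: not dominated (best fuel).
D4: dominated by D8 (distance 78≤362, tolls 20≤58, fuel 30≤66).
D5: dominated by D3 (distance 396≤444, tolls 30≤48, fuel 21≤23).
D6: not dominated.
D7: dominated by D2 (distance 370≤448, tolls 27≤63, fuel 76≤100).
D8: not dominated (best distance).
D9: dominated by D2 (distance 370≤573, tolls 27≤76, fuel 76≤89).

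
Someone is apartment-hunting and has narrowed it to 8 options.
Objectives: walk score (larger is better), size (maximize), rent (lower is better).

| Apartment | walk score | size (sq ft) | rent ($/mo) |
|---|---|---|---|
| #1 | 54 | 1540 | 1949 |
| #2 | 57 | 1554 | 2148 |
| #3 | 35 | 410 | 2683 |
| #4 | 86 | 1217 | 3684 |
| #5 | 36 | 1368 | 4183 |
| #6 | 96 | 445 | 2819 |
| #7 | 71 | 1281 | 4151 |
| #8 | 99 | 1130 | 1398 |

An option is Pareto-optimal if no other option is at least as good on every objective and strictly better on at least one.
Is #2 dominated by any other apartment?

#1: worse on walk score (54 vs 57).
#3: worse on walk score (35 vs 57).
#4: worse on size (1217 vs 1554).
#5: worse on walk score (36 vs 57).
#6: worse on size (445 vs 1554).
#7: worse on size (1281 vs 1554).
#8: worse on size (1130 vs 1554).
No option is at least as good as #2 on every objective and strictly better on one.

No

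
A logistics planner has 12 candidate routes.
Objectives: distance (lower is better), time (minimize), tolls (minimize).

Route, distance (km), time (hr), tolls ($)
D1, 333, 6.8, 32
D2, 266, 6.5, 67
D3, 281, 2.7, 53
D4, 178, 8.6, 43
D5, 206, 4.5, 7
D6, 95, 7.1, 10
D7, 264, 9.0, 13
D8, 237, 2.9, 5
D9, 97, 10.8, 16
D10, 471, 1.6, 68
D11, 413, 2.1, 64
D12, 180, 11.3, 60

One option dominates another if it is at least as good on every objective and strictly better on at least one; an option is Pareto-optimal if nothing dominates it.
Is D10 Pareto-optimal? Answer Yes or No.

Yes

D1: worse on time (6.8 vs 1.6).
D2: worse on time (6.5 vs 1.6).
D3: worse on time (2.7 vs 1.6).
D4: worse on time (8.6 vs 1.6).
D5: worse on time (4.5 vs 1.6).
D6: worse on time (7.1 vs 1.6).
D7: worse on time (9.0 vs 1.6).
D8: worse on time (2.9 vs 1.6).
D9: worse on time (10.8 vs 1.6).
D11: worse on time (2.1 vs 1.6).
D12: worse on time (11.3 vs 1.6).
No option is at least as good as D10 on every objective and strictly better on one.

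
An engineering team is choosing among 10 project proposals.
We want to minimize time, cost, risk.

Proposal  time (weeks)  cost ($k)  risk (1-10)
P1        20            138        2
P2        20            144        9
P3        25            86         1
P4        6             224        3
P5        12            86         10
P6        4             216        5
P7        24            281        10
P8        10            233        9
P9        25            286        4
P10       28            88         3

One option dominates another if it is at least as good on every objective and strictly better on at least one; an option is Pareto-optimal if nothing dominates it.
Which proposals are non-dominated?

P1: not dominated.
P2: dominated by P1 (time 20≤20, cost 138≤144, risk 2≤9).
P3: not dominated (best risk).
P4: not dominated.
P5: not dominated.
P6: not dominated (best time).
P7: dominated by P1 (time 20≤24, cost 138≤281, risk 2≤10).
P8: dominated by P4 (time 6≤10, cost 224≤233, risk 3≤9).
P9: dominated by P1 (time 20≤25, cost 138≤286, risk 2≤4).
P10: dominated by P3 (time 25≤28, cost 86≤88, risk 1≤3).

P1, P3, P4, P5, P6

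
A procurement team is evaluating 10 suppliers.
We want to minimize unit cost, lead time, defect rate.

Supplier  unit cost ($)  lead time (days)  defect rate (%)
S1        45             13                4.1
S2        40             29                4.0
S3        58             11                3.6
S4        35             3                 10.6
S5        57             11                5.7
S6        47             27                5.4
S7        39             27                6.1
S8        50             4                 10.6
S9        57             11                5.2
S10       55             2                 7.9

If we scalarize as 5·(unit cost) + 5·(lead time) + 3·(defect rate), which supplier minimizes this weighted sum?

S1: 5·45 + 5·13 + 3·4.1 = 302.3
S2: 5·40 + 5·29 + 3·4.0 = 357.0
S3: 5·58 + 5·11 + 3·3.6 = 355.8
S4: 5·35 + 5·3 + 3·10.6 = 221.8
S5: 5·57 + 5·11 + 3·5.7 = 357.1
S6: 5·47 + 5·27 + 3·5.4 = 386.2
S7: 5·39 + 5·27 + 3·6.1 = 348.3
S8: 5·50 + 5·4 + 3·10.6 = 301.8
S9: 5·57 + 5·11 + 3·5.2 = 355.6
S10: 5·55 + 5·2 + 3·7.9 = 308.7
Lowest: S4 at 221.8.

S4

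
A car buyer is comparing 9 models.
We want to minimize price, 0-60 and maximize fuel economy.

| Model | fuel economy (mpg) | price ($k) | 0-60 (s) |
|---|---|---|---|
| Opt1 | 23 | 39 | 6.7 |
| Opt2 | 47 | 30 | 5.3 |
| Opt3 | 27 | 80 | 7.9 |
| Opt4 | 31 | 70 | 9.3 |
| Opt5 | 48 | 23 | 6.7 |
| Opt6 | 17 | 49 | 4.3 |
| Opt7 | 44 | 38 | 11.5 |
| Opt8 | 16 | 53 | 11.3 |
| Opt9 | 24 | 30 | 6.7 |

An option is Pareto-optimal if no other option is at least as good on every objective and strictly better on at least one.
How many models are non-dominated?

3

Opt1: dominated by Opt2 (fuel economy 47≥23, price 30≤39, 0-60 5.3≤6.7).
Opt2: not dominated.
Opt3: dominated by Opt2 (fuel economy 47≥27, price 30≤80, 0-60 5.3≤7.9).
Opt4: dominated by Opt2 (fuel economy 47≥31, price 30≤70, 0-60 5.3≤9.3).
Opt5: not dominated (best fuel economy).
Opt6: not dominated (best 0-60).
Opt7: dominated by Opt2 (fuel economy 47≥44, price 30≤38, 0-60 5.3≤11.5).
Opt8: dominated by Opt1 (fuel economy 23≥16, price 39≤53, 0-60 6.7≤11.3).
Opt9: dominated by Opt2 (fuel economy 47≥24, price 30≤30, 0-60 5.3≤6.7).
Pareto-optimal: Opt2, Opt5, Opt6 → 3.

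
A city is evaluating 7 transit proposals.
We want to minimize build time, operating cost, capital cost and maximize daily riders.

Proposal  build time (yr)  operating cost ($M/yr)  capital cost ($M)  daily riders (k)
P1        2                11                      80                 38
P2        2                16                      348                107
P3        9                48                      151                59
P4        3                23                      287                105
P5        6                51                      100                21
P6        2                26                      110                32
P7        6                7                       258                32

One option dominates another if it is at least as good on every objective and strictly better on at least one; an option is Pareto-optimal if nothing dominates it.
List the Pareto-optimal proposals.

P1: not dominated (best capital cost).
P2: not dominated (best daily riders).
P3: not dominated.
P4: not dominated.
P5: dominated by P1 (build time 2≤6, operating cost 11≤51, capital cost 80≤100, daily riders 38≥21).
P6: dominated by P1 (build time 2≤2, operating cost 11≤26, capital cost 80≤110, daily riders 38≥32).
P7: not dominated (best operating cost).

P1, P2, P3, P4, P7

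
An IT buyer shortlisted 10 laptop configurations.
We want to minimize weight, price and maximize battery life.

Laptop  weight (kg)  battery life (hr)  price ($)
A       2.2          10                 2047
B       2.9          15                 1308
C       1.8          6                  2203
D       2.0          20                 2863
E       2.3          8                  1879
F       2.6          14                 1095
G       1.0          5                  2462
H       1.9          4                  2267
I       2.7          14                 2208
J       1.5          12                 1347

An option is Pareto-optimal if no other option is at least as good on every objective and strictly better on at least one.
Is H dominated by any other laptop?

Yes

C vs H: weight 1.8≤1.9, battery life 6≥4, price 2203≤2267 — C is at least as good on every objective and strictly better on at least one, so C dominates H.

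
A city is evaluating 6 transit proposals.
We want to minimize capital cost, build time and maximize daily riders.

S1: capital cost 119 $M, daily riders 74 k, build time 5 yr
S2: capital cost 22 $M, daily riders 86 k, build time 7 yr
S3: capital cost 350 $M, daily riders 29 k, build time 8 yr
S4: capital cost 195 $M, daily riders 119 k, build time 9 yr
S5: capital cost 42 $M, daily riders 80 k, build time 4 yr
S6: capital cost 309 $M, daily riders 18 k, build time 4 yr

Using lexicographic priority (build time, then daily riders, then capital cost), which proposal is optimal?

S5

First minimize build time: best is 4, kept {S5, S6}.
Then maximize daily riders: best is 80, kept {S5}.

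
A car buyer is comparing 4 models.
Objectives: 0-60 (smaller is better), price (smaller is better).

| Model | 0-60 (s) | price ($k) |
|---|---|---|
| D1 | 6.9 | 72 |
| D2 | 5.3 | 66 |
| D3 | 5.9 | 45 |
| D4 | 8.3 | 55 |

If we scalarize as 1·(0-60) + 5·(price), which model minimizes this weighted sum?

D1: 1·6.9 + 5·72 = 366.9
D2: 1·5.3 + 5·66 = 335.3
D3: 1·5.9 + 5·45 = 230.9
D4: 1·8.3 + 5·55 = 283.3
Lowest: D3 at 230.9.

D3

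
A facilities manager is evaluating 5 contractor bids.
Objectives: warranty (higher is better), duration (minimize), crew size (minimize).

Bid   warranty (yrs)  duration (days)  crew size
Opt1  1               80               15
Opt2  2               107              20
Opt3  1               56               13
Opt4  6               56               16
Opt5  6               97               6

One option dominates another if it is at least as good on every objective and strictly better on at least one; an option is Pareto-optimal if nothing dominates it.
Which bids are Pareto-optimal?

Opt3, Opt4, Opt5

Opt1: dominated by Opt3 (warranty 1≥1, duration 56≤80, crew size 13≤15).
Opt2: dominated by Opt4 (warranty 6≥2, duration 56≤107, crew size 16≤20).
Opt3: not dominated.
Opt4: not dominated.
Opt5: not dominated (best crew size).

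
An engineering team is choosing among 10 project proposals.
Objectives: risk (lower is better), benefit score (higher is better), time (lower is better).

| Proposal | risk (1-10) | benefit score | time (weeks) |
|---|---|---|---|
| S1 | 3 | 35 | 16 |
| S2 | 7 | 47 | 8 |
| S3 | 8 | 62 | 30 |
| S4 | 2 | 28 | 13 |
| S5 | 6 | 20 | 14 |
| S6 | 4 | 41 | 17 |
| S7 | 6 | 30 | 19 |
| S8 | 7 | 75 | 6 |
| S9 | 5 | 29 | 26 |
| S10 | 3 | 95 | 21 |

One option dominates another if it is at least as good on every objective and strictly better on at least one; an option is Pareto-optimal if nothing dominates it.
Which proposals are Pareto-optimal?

S1, S4, S6, S8, S10

S1: not dominated.
S2: dominated by S8 (risk 7≤7, benefit score 75≥47, time 6≤8).
S3: dominated by S8 (risk 7≤8, benefit score 75≥62, time 6≤30).
S4: not dominated (best risk).
S5: dominated by S4 (risk 2≤6, benefit score 28≥20, time 13≤14).
S6: not dominated.
S7: dominated by S1 (risk 3≤6, benefit score 35≥30, time 16≤19).
S8: not dominated (best time).
S9: dominated by S1 (risk 3≤5, benefit score 35≥29, time 16≤26).
S10: not dominated (best benefit score).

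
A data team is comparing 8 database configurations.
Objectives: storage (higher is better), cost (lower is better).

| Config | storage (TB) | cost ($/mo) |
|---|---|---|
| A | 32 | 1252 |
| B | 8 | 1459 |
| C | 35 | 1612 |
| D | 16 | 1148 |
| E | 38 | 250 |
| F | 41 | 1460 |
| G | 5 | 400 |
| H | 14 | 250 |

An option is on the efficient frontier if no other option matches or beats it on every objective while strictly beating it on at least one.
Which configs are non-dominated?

E, F

A: dominated by E (storage 38≥32, cost 250≤1252).
B: dominated by A (storage 32≥8, cost 1252≤1459).
C: dominated by E (storage 38≥35, cost 250≤1612).
D: dominated by E (storage 38≥16, cost 250≤1148).
E: not dominated.
F: not dominated (best storage).
G: dominated by E (storage 38≥5, cost 250≤400).
H: dominated by E (storage 38≥14, cost 250≤250).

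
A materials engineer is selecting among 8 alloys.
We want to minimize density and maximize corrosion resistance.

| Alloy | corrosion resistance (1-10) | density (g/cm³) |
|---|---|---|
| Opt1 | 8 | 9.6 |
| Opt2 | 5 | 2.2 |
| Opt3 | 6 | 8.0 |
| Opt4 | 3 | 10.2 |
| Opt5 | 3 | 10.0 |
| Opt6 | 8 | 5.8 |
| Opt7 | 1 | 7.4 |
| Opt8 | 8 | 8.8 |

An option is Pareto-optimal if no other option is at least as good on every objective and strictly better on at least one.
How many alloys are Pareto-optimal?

Opt1: dominated by Opt6 (corrosion resistance 8≥8, density 5.8≤9.6).
Opt2: not dominated (best density).
Opt3: dominated by Opt6 (corrosion resistance 8≥6, density 5.8≤8.0).
Opt4: dominated by Opt1 (corrosion resistance 8≥3, density 9.6≤10.2).
Opt5: dominated by Opt1 (corrosion resistance 8≥3, density 9.6≤10.0).
Opt6: not dominated.
Opt7: dominated by Opt2 (corrosion resistance 5≥1, density 2.2≤7.4).
Opt8: dominated by Opt6 (corrosion resistance 8≥8, density 5.8≤8.8).
Pareto-optimal: Opt2, Opt6 → 2.

2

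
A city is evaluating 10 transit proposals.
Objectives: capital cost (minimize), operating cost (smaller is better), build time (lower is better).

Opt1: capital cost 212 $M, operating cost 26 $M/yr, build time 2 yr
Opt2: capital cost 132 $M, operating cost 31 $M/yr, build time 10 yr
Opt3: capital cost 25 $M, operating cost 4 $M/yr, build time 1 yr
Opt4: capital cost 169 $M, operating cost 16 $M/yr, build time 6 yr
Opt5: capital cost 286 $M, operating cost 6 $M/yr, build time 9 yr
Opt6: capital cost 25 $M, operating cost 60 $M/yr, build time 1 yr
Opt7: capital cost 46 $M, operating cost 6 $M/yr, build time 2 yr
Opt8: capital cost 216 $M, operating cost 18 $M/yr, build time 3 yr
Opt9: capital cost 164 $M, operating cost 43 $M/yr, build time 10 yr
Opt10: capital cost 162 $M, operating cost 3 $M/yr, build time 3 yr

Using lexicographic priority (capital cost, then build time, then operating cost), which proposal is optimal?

Opt3

First minimize capital cost: best is 25, kept {Opt3, Opt6}.
Then minimize build time: best is 1, kept {Opt3, Opt6}.
Then minimize operating cost: best is 4, kept {Opt3}.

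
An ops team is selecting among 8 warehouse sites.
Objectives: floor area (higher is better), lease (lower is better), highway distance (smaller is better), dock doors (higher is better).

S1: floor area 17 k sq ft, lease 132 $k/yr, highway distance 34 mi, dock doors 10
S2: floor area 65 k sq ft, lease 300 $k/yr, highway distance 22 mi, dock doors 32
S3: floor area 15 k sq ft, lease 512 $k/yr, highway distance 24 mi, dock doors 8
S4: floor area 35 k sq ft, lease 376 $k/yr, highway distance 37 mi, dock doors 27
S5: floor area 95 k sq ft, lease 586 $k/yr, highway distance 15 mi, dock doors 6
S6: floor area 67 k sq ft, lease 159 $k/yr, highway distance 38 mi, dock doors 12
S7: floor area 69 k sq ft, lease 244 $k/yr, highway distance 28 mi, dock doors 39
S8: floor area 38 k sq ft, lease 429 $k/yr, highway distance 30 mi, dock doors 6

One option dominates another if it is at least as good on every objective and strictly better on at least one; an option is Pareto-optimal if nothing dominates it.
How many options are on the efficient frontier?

5

S1: not dominated (best lease).
S2: not dominated.
S3: dominated by S2 (floor area 65≥15, lease 300≤512, highway distance 22≤24, dock doors 32≥8).
S4: dominated by S2 (floor area 65≥35, lease 300≤376, highway distance 22≤37, dock doors 32≥27).
S5: not dominated (best floor area).
S6: not dominated.
S7: not dominated (best dock doors).
S8: dominated by S2 (floor area 65≥38, lease 300≤429, highway distance 22≤30, dock doors 32≥6).
Pareto-optimal: S1, S2, S5, S6, S7 → 5.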